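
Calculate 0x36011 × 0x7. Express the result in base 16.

0x17A077

Multiply each base-16 digit by 7, carrying:
  1×7 = 7 → write 7
  1×7 = 7 → write 7
  0×7 = 0 → write 0
  6×7 = 42 → write A carry 2
  3×7+2 = 23 → write 7 carry 1
  remaining carry: 1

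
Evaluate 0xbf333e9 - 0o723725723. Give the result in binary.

0xbf333e9 = 0b1011111100110011001111101001 in binary.
0o723725723 = 0b111010011111010101111010011 in binary.
Subtract column by column in base 2:
  1-1 → 0
  0-1 → 1 (borrow)
  0-0-1 → 1 (borrow)
  1-0-1 → 0
  0-1 → 1 (borrow)
  1-0-1 → 0
  1-1 → 0
  1-1 → 0
  1-1 → 0
  1-1 → 0
  0-0 → 0
  0-1 → 1 (borrow)
  1-0-1 → 0
  1-1 → 0
  0-0 → 0
  0-1 → 1 (borrow)
  1-1-1 → 1 (borrow)
  1-1-1 → 1 (borrow)
  0-1-1 → 0 (borrow)
  0-1-1 → 0 (borrow)
  1-0-1 → 0
  1-0 → 1
  1-1 → 0
  1-0 → 1
  1-1 → 0
  1-1 → 0
  0-1 → 1 (borrow)
  1-0-1 → 0

0b100101000111000100000010110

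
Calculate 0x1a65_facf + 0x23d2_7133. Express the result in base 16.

Add column by column in base 16, right to left:
  f+3 = 2 carry 1
  c+3+1 = 0 carry 1
  a+1+1 = c
  f+7 = 6 carry 1
  5+2+1 = 8
  6+d = 3 carry 1
  a+3+1 = e
  1+2 = 3

0x3e386c02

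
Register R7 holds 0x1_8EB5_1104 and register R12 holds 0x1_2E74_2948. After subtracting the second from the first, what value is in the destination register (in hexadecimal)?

Subtract column by column in base 16:
  4-8 → C (borrow)
  0-4-1 → B (borrow)
  1-9-1 → 7 (borrow)
  1-2-1 → E (borrow)
  5-4-1 → 0
  B-7 → 4
  E-E → 0
  8-2 → 6
  1-1 → 0

0x6040E7BC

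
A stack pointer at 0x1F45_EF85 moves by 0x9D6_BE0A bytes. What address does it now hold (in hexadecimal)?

Add column by column in base 16, right to left:
  5+A = F
  8+0 = 8
  F+E = D carry 1
  E+B+1 = A carry 1
  5+6+1 = C
  4+D = 1 carry 1
  F+9+1 = 9 carry 1
  1+0+1 = 2

0x291CAD8F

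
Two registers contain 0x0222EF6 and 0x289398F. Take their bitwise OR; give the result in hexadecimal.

0x2AB3FFF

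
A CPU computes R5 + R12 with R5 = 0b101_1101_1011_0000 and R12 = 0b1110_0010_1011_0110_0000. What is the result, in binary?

0b11101000100100010000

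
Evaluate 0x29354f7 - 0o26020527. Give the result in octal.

0x29354f7 = 0o244652367 in octal.
Subtract column by column in base 8:
  7-7 → 0
  6-2 → 4
  3-5 → 6 (borrow)
  2-0-1 → 1
  5-2 → 3
  6-0 → 6
  4-6 → 6 (borrow)
  4-2-1 → 1
  2-0 → 2

0o216631640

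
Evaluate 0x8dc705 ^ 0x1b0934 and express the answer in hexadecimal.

XOR each hex digit independently (no carries):
  8^1=9, d^b=6, c^0=c, 7^9=e, 0^3=3, 5^4=1

0x96ce31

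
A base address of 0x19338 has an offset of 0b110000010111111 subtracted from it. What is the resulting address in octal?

0o231171

0x19338 = 0o311470 in octal.
0b110000010111111 = 0o60277 in octal.
Subtract column by column in base 8:
  0-7 → 1 (borrow)
  7-7-1 → 7 (borrow)
  4-2-1 → 1
  1-0 → 1
  1-6 → 3 (borrow)
  3-0-1 → 2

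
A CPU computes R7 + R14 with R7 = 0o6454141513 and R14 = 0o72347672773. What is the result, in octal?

0o101024034506

Add column by column in base 8, right to left:
  3+3 = 6
  1+7 = 0 carry 1
  5+7+1 = 5 carry 1
  1+2+1 = 4
  4+7 = 3 carry 1
  1+6+1 = 0 carry 1
  4+7+1 = 4 carry 1
  5+4+1 = 2 carry 1
  4+3+1 = 0 carry 1
  6+2+1 = 1 carry 1
  0+7+1 = 0 carry 1
  final carry 1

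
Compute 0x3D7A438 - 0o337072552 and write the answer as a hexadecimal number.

0o337072552 = 0x37C756A in hexadecimal.
Subtract column by column in base 16:
  8-A → E (borrow)
  3-6-1 → C (borrow)
  4-5-1 → E (borrow)
  A-7-1 → 2
  7-C → B (borrow)
  D-7-1 → 5
  3-3 → 0

0x5B2ECE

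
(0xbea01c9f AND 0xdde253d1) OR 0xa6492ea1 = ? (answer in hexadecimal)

0xbea01c9f AND 0xdde253d1 = 0x9ca01091.
Then OR with 0xa6492ea1.

0xbee93eb1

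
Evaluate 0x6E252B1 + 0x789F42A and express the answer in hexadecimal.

0xE6C46DB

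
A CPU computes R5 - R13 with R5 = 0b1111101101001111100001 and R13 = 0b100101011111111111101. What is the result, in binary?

Subtract column by column in base 2:
  1-1 → 0
  0-0 → 0
  0-1 → 1 (borrow)
  0-1-1 → 0 (borrow)
  0-1-1 → 0 (borrow)
  1-1-1 → 1 (borrow)
  1-1-1 → 1 (borrow)
  1-1-1 → 1 (borrow)
  1-1-1 → 1 (borrow)
  1-1-1 → 1 (borrow)
  0-1-1 → 0 (borrow)
  0-1-1 → 0 (borrow)
  1-1-1 → 1 (borrow)
  0-1-1 → 0 (borrow)
  1-0-1 → 0
  1-1 → 0
  0-0 → 0
  1-1 → 0
  1-0 → 1
  1-0 → 1
  1-1 → 0
  1-0 → 1

0b1011000001001111100100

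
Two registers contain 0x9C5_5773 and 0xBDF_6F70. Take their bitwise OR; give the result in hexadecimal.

0xBDF7F73

OR each hex digit independently (no carries):
  9|B=B, C|D=D, 5|F=F, 5|6=7, 7|F=F, 7|7=7, 3|0=3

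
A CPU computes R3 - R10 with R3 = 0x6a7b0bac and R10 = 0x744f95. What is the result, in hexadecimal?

0x6a06bc17

Subtract column by column in base 16:
  c-5 → 7
  a-9 → 1
  b-f → c (borrow)
  0-4-1 → b (borrow)
  b-4-1 → 6
  7-7 → 0
  a-0 → a
  6-0 → 6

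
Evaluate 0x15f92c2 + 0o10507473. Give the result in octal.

0x15f92c2 = 0o127711302 in octal.
Add column by column in base 8, right to left:
  2+3 = 5
  0+7 = 7
  3+4 = 7
  1+7 = 0 carry 1
  1+0+1 = 2
  7+5 = 4 carry 1
  7+0+1 = 0 carry 1
  2+1+1 = 4
  1+0 = 1

0o140420775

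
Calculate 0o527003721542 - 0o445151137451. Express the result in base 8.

Subtract column by column in base 8:
  2-1 → 1
  4-5 → 7 (borrow)
  5-4-1 → 0
  1-7 → 2 (borrow)
  2-3-1 → 6 (borrow)
  7-1-1 → 5
  3-1 → 2
  0-5 → 3 (borrow)
  0-1-1 → 6 (borrow)
  7-5-1 → 1
  2-4 → 6 (borrow)
  5-4-1 → 0

0o61632562071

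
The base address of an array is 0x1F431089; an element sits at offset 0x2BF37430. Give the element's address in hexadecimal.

Add column by column in base 16, right to left:
  9+0 = 9
  8+3 = B
  0+4 = 4
  1+7 = 8
  3+3 = 6
  4+F = 3 carry 1
  F+B+1 = B carry 1
  1+2+1 = 4

0x4B3684B9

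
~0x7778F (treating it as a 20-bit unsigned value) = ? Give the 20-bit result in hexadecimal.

0x88870

Each hex digit d becomes F−d:
  7→8, 7→8, 7→8, 8→7, F→0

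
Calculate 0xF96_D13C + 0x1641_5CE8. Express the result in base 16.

0x25D82E24

Add column by column in base 16, right to left:
  C+8 = 4 carry 1
  3+E+1 = 2 carry 1
  1+C+1 = E
  D+5 = 2 carry 1
  6+1+1 = 8
  9+4 = D
  F+6 = 5 carry 1
  0+1+1 = 2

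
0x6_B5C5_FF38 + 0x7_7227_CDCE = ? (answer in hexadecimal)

0xE27EDCD06

Add column by column in base 16, right to left:
  8+E = 6 carry 1
  3+C+1 = 0 carry 1
  F+D+1 = D carry 1
  F+C+1 = C carry 1
  5+7+1 = D
  C+2 = E
  5+2 = 7
  B+7 = 2 carry 1
  6+7+1 = E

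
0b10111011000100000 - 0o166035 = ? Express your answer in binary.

0b1000101000000011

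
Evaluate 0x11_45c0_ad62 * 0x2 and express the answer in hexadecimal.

Multiply each base-16 digit by 2, carrying:
  2×2 = 4 → write 4
  6×2 = 12 → write c
  d×2 = 26 → write a carry 1
  a×2+1 = 21 → write 5 carry 1
  0×2+1 = 1 → write 1
  c×2 = 24 → write 8 carry 1
  5×2+1 = 11 → write b
  4×2 = 8 → write 8
  1×2 = 2 → write 2
  1×2 = 2 → write 2

0x228b815ac4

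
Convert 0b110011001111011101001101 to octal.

0o63173515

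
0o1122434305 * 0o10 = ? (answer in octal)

0o11224343050

Multiply each base-8 digit by 8, carrying:
  5×8 = 40 → write 0 carry 5
  0×8+5 = 5 → write 5
  3×8 = 24 → write 0 carry 3
  4×8+3 = 35 → write 3 carry 4
  3×8+4 = 28 → write 4 carry 3
  4×8+3 = 35 → write 3 carry 4
  2×8+4 = 20 → write 4 carry 2
  2×8+2 = 18 → write 2 carry 2
  1×8+2 = 10 → write 2 carry 1
  1×8+1 = 9 → write 1 carry 1
  remaining carry: 1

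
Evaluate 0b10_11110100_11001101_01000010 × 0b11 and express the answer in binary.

Multiply each base-2 digit by 3, carrying:
  0×3 = 0 → write 0
  1×3 = 3 → write 1 carry 1
  0×3+1 = 1 → write 1
  0×3 = 0 → write 0
  0×3 = 0 → write 0
  0×3 = 0 → write 0
  1×3 = 3 → write 1 carry 1
  0×3+1 = 1 → write 1
  1×3 = 3 → write 1 carry 1
  0×3+1 = 1 → write 1
  1×3 = 3 → write 1 carry 1
  1×3+1 = 4 → write 0 carry 2
  0×3+2 = 2 → write 0 carry 1
  0×3+1 = 1 → write 1
  1×3 = 3 → write 1 carry 1
  1×3+1 = 4 → write 0 carry 2
  0×3+2 = 2 → write 0 carry 1
  0×3+1 = 1 → write 1
  1×3 = 3 → write 1 carry 1
  0×3+1 = 1 → write 1
  1×3 = 3 → write 1 carry 1
  1×3+1 = 4 → write 0 carry 2
  1×3+2 = 5 → write 1 carry 2
  1×3+2 = 5 → write 1 carry 2
  0×3+2 = 2 → write 0 carry 1
  1×3+1 = 4 → write 0 carry 2
  remaining carry: 10

0b1000110111100110011111000110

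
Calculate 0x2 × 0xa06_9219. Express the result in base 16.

0x140d2432

Multiply each base-16 digit by 2, carrying:
  9×2 = 18 → write 2 carry 1
  1×2+1 = 3 → write 3
  2×2 = 4 → write 4
  9×2 = 18 → write 2 carry 1
  6×2+1 = 13 → write d
  0×2 = 0 → write 0
  a×2 = 20 → write 4 carry 1
  remaining carry: 1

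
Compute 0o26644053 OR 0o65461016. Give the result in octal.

0o67665057

OR each oct digit independently (no carries):
  2|6=6, 6|5=7, 6|4=6, 4|6=6, 4|1=5, 0|0=0, 5|1=5, 3|6=7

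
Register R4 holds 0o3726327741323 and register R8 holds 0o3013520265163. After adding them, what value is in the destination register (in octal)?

0o6742050226506

Add column by column in base 8, right to left:
  3+3 = 6
  2+6 = 0 carry 1
  3+1+1 = 5
  1+5 = 6
  4+6 = 2 carry 1
  7+2+1 = 2 carry 1
  7+0+1 = 0 carry 1
  2+2+1 = 5
  3+5 = 0 carry 1
  6+3+1 = 2 carry 1
  2+1+1 = 4
  7+0 = 7
  3+3 = 6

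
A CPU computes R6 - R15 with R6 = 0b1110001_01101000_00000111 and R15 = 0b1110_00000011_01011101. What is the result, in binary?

Subtract column by column in base 2:
  1-1 → 0
  1-0 → 1
  1-1 → 0
  0-1 → 1 (borrow)
  0-1-1 → 0 (borrow)
  0-0-1 → 1 (borrow)
  0-1-1 → 0 (borrow)
  0-0-1 → 1 (borrow)
  0-1-1 → 0 (borrow)
  0-1-1 → 0 (borrow)
  0-0-1 → 1 (borrow)
  1-0-1 → 0
  0-0 → 0
  1-0 → 1
  1-0 → 1
  0-0 → 0
  1-0 → 1
  0-1 → 1 (borrow)
  0-1-1 → 0 (borrow)
  0-1-1 → 0 (borrow)
  1-0-1 → 0
  1-0 → 1
  1-0 → 1

0b11000110110010010101010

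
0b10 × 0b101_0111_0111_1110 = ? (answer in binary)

Multiply each base-2 digit by 2, carrying:
  0×2 = 0 → write 0
  1×2 = 2 → write 0 carry 1
  1×2+1 = 3 → write 1 carry 1
  1×2+1 = 3 → write 1 carry 1
  1×2+1 = 3 → write 1 carry 1
  1×2+1 = 3 → write 1 carry 1
  1×2+1 = 3 → write 1 carry 1
  0×2+1 = 1 → write 1
  1×2 = 2 → write 0 carry 1
  1×2+1 = 3 → write 1 carry 1
  1×2+1 = 3 → write 1 carry 1
  0×2+1 = 1 → write 1
  1×2 = 2 → write 0 carry 1
  0×2+1 = 1 → write 1
  1×2 = 2 → write 0 carry 1
  remaining carry: 1

0b1010111011111100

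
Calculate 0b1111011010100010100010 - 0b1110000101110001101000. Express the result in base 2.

0b1010100110000111010

Subtract column by column in base 2:
  0-0 → 0
  1-0 → 1
  0-0 → 0
  0-1 → 1 (borrow)
  0-0-1 → 1 (borrow)
  1-1-1 → 1 (borrow)
  0-1-1 → 0 (borrow)
  1-0-1 → 0
  0-0 → 0
  0-0 → 0
  0-1 → 1 (borrow)
  1-1-1 → 1 (borrow)
  0-1-1 → 0 (borrow)
  1-0-1 → 0
  0-1 → 1 (borrow)
  1-0-1 → 0
  1-0 → 1
  0-0 → 0
  1-0 → 1
  1-1 → 0
  1-1 → 0
  1-1 → 0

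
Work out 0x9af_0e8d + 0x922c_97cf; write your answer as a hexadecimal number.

0x9bdba65c

Add column by column in base 16, right to left:
  d+f = c carry 1
  8+c+1 = 5 carry 1
  e+7+1 = 6 carry 1
  0+9+1 = a
  f+c = b carry 1
  a+2+1 = d
  9+2 = b
  0+9 = 9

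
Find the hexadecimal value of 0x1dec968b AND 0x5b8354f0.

AND each hex digit independently (no carries):
  1&5=1, d&b=9, e&8=8, c&3=0, 9&5=1, 6&4=4, 8&f=8, b&0=0

0x19801480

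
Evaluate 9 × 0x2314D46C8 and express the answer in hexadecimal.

0x13BBB77D08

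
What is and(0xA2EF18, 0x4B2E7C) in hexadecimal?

AND each hex digit independently (no carries):
  A&4=0, 2&B=2, E&2=2, F&E=E, 1&7=1, 8&C=8

0x022E18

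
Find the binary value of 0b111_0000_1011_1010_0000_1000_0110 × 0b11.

Multiply each base-2 digit by 3, carrying:
  0×3 = 0 → write 0
  1×3 = 3 → write 1 carry 1
  1×3+1 = 4 → write 0 carry 2
  0×3+2 = 2 → write 0 carry 1
  0×3+1 = 1 → write 1
  0×3 = 0 → write 0
  0×3 = 0 → write 0
  1×3 = 3 → write 1 carry 1
  0×3+1 = 1 → write 1
  0×3 = 0 → write 0
  0×3 = 0 → write 0
  0×3 = 0 → write 0
  0×3 = 0 → write 0
  1×3 = 3 → write 1 carry 1
  0×3+1 = 1 → write 1
  1×3 = 3 → write 1 carry 1
  1×3+1 = 4 → write 0 carry 2
  1×3+2 = 5 → write 1 carry 2
  0×3+2 = 2 → write 0 carry 1
  1×3+1 = 4 → write 0 carry 2
  0×3+2 = 2 → write 0 carry 1
  0×3+1 = 1 → write 1
  0×3 = 0 → write 0
  0×3 = 0 → write 0
  1×3 = 3 → write 1 carry 1
  1×3+1 = 4 → write 0 carry 2
  1×3+2 = 5 → write 1 carry 2
  remaining carry: 10

0b10101001000101110000110010010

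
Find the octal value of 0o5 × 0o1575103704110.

0o10561523324550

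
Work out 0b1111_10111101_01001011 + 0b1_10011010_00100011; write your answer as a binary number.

Add column by column in base 2, right to left:
  1+1 = 0 carry 1
  1+1+1 = 1 carry 1
  0+0+1 = 1
  1+0 = 1
  0+0 = 0
  0+1 = 1
  1+0 = 1
  0+0 = 0
  1+0 = 1
  0+1 = 1
  1+0 = 1
  1+1 = 0 carry 1
  1+1+1 = 1 carry 1
  1+0+1 = 0 carry 1
  0+0+1 = 1
  1+1 = 0 carry 1
  1+1+1 = 1 carry 1
  1+0+1 = 0 carry 1
  1+0+1 = 0 carry 1
  1+0+1 = 0 carry 1
  final carry 1

0b100010101011101101110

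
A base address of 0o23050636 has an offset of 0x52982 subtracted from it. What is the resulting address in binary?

0o23050636 = 0b10011000101000110011110 in binary.
0x52982 = 0b1010010100110000010 in binary.
Subtract column by column in base 2:
  0-0 → 0
  1-1 → 0
  1-0 → 1
  1-0 → 1
  1-0 → 1
  0-0 → 0
  0-0 → 0
  1-1 → 0
  1-1 → 0
  0-0 → 0
  0-0 → 0
  0-1 → 1 (borrow)
  1-0-1 → 0
  0-1 → 1 (borrow)
  1-0-1 → 0
  0-0 → 0
  0-1 → 1 (borrow)
  0-0-1 → 1 (borrow)
  1-1-1 → 1 (borrow)
  1-0-1 → 0
  0-0 → 0
  0-0 → 0
  1-0 → 1

0b10001110010100000011100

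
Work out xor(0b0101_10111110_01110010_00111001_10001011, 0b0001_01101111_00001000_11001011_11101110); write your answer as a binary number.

XOR bit by bit (1 where the bits differ):
  010110111110011100100011100110001011
^ 000101101111000010001100101111101110
= 010011010001011110101111001001100101

0b010011010001011110101111001001100101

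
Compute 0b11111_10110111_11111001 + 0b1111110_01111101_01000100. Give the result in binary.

Add column by column in base 2, right to left:
  1+0 = 1
  0+0 = 0
  0+1 = 1
  1+0 = 1
  1+0 = 1
  1+0 = 1
  1+1 = 0 carry 1
  1+0+1 = 0 carry 1
  1+1+1 = 1 carry 1
  1+0+1 = 0 carry 1
  1+1+1 = 1 carry 1
  0+1+1 = 0 carry 1
  1+1+1 = 1 carry 1
  1+1+1 = 1 carry 1
  0+1+1 = 0 carry 1
  1+0+1 = 0 carry 1
  1+0+1 = 0 carry 1
  1+1+1 = 1 carry 1
  1+1+1 = 1 carry 1
  1+1+1 = 1 carry 1
  1+1+1 = 1 carry 1
  0+1+1 = 0 carry 1
  0+1+1 = 0 carry 1
  final carry 1

0b100111100011010100111101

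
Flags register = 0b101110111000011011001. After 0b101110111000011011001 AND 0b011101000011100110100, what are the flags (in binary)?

AND bit by bit (1 only where both bits are 1):
  101110111000011011001
& 011101000011100110100
= 001100000000000010000

0b001100000000000010000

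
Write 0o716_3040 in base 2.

0b111001110011000100000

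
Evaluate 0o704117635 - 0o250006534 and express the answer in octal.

0o434111101

Subtract column by column in base 8:
  5-4 → 1
  3-3 → 0
  6-5 → 1
  7-6 → 1
  1-0 → 1
  1-0 → 1
  4-0 → 4
  0-5 → 3 (borrow)
  7-2-1 → 4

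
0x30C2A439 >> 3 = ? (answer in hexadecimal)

0x6185487

3 bits is not a whole number of base-16 digits; in binary: 110000110000101010010000111001 >> 3 = 110000110000101010010000111.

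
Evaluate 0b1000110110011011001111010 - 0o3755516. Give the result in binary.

0o3755516 = 0b11111101101101001110 in binary.
Subtract column by column in base 2:
  0-0 → 0
  1-1 → 0
  0-1 → 1 (borrow)
  1-1-1 → 1 (borrow)
  1-0-1 → 0
  1-0 → 1
  1-1 → 0
  0-0 → 0
  0-1 → 1 (borrow)
  1-1-1 → 1 (borrow)
  1-0-1 → 0
  0-1 → 1 (borrow)
  1-1-1 → 1 (borrow)
  1-0-1 → 0
  0-1 → 1 (borrow)
  0-1-1 → 0 (borrow)
  1-1-1 → 1 (borrow)
  1-1-1 → 1 (borrow)
  0-1-1 → 0 (borrow)
  1-1-1 → 1 (borrow)
  1-0-1 → 0
  0-0 → 0
  0-0 → 0
  0-0 → 0
  1-0 → 1

0b1000010110101101100101100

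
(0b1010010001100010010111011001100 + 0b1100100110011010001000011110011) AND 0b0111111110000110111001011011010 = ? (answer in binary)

0b110110110000100011001010011010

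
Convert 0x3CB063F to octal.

0o362603077

Expand each hex digit to 4 bits: 3=0011 C=1100 B=1011 0=0000 6=0110 3=0011 F=1111.
Group the bits in threes: 011 110 010 110 000 011 000 111 111 → 362603077.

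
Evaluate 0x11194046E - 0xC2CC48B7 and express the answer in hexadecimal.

Subtract column by column in base 16:
  E-7 → 7
  6-B → B (borrow)
  4-8-1 → B (borrow)
  0-4-1 → B (borrow)
  4-C-1 → 7 (borrow)
  9-C-1 → C (borrow)
  1-2-1 → E (borrow)
  1-C-1 → 4 (borrow)
  1-0-1 → 0

0x4EC7BBB7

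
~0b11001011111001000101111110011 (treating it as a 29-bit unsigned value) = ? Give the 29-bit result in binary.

Invert each bit: 11001011111001000101111110011 → 00110100000110111010000001100.

0b00110100000110111010000001100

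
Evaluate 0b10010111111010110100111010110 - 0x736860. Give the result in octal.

0o2242400566

0b10010111111010110100111010110 = 0o2277264726 in octal.
0x736860 = 0o34664140 in octal.
Subtract column by column in base 8:
  6-0 → 6
  2-4 → 6 (borrow)
  7-1-1 → 5
  4-4 → 0
  6-6 → 0
  2-6 → 4 (borrow)
  7-4-1 → 2
  7-3 → 4
  2-0 → 2
  2-0 → 2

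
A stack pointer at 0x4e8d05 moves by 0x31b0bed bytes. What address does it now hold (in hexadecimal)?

0x36998f2

Add column by column in base 16, right to left:
  5+d = 2 carry 1
  0+e+1 = f
  d+b = 8 carry 1
  8+0+1 = 9
  e+b = 9 carry 1
  4+1+1 = 6
  0+3 = 3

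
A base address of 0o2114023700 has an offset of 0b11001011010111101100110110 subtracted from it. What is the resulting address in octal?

0b11001011010111101100110110 = 0o313275466 in octal.
Subtract column by column in base 8:
  0-6 → 2 (borrow)
  0-6-1 → 1 (borrow)
  7-4-1 → 2
  3-5 → 6 (borrow)
  2-7-1 → 2 (borrow)
  0-2-1 → 5 (borrow)
  4-3-1 → 0
  1-1 → 0
  1-3 → 6 (borrow)
  2-0-1 → 1

0o1600526212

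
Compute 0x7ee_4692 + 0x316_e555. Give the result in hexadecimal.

0xb052be7

Add column by column in base 16, right to left:
  2+5 = 7
  9+5 = e
  6+5 = b
  4+e = 2 carry 1
  e+6+1 = 5 carry 1
  e+1+1 = 0 carry 1
  7+3+1 = b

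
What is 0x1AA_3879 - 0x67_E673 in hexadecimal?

0x1425206

Subtract column by column in base 16:
  9-3 → 6
  7-7 → 0
  8-6 → 2
  3-E → 5 (borrow)
  A-7-1 → 2
  A-6 → 4
  1-0 → 1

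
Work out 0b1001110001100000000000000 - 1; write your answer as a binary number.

0b1001110001011111111111111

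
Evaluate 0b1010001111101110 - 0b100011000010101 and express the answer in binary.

Subtract column by column in base 2:
  0-1 → 1 (borrow)
  1-0-1 → 0
  1-1 → 0
  1-0 → 1
  0-1 → 1 (borrow)
  1-0-1 → 0
  1-0 → 1
  1-0 → 1
  1-0 → 1
  1-1 → 0
  0-1 → 1 (borrow)
  0-0-1 → 1 (borrow)
  0-0-1 → 1 (borrow)
  1-0-1 → 0
  0-1 → 1 (borrow)
  1-0-1 → 0

0b101110111011001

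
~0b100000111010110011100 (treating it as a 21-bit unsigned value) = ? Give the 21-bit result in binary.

0b011111000101001100011

Invert each bit: 100000111010110011100 → 011111000101001100011.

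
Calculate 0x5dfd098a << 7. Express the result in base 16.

0x2efe84c500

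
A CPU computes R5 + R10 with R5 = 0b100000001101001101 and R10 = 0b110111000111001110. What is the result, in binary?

Add column by column in base 2, right to left:
  1+0 = 1
  0+1 = 1
  1+1 = 0 carry 1
  1+1+1 = 1 carry 1
  0+0+1 = 1
  0+0 = 0
  1+1 = 0 carry 1
  0+1+1 = 0 carry 1
  1+1+1 = 1 carry 1
  1+0+1 = 0 carry 1
  0+0+1 = 1
  0+0 = 0
  0+1 = 1
  0+1 = 1
  0+1 = 1
  0+0 = 0
  0+1 = 1
  1+1 = 0 carry 1
  final carry 1

0b1010111010100011011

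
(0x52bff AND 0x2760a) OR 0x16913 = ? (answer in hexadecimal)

0x52bff AND 0x2760a = 0x0220a.
Then OR with 0x16913.

0x16b1b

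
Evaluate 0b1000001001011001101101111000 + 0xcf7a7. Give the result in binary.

0xcf7a7 = 0b11001111011110100111 in binary.
Add column by column in base 2, right to left:
  0+1 = 1
  0+1 = 1
  0+1 = 1
  1+0 = 1
  1+0 = 1
  1+1 = 0 carry 1
  1+0+1 = 0 carry 1
  0+1+1 = 0 carry 1
  1+1+1 = 1 carry 1
  1+1+1 = 1 carry 1
  0+1+1 = 0 carry 1
  1+0+1 = 0 carry 1
  1+1+1 = 1 carry 1
  0+1+1 = 0 carry 1
  0+1+1 = 0 carry 1
  1+1+1 = 1 carry 1
  1+0+1 = 0 carry 1
  0+0+1 = 1
  1+1 = 0 carry 1
  0+1+1 = 0 carry 1
  0+0+1 = 1
  1+0 = 1
  0+0 = 0
  0+0 = 0
  0+0 = 0
  0+0 = 0
  0+0 = 0
  1+0 = 1

0b1000001100101001001100011111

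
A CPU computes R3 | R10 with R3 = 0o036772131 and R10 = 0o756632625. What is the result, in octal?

0o776772735

OR each oct digit independently (no carries):
  0|7=7, 3|5=7, 6|6=6, 7|6=7, 7|3=7, 2|2=2, 1|6=7, 3|2=3, 1|5=5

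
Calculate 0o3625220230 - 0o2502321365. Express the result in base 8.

Subtract column by column in base 8:
  0-5 → 3 (borrow)
  3-6-1 → 4 (borrow)
  2-3-1 → 6 (borrow)
  0-1-1 → 6 (borrow)
  2-2-1 → 7 (borrow)
  2-3-1 → 6 (borrow)
  5-2-1 → 2
  2-0 → 2
  6-5 → 1
  3-2 → 1

0o1122676643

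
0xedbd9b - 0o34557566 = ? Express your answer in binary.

0b11110101101111000100101

0xedbd9b = 0b111011011011110110011011 in binary.
0o34557566 = 0b11100101101111101110110 in binary.
Subtract column by column in base 2:
  1-0 → 1
  1-1 → 0
  0-1 → 1 (borrow)
  1-0-1 → 0
  1-1 → 0
  0-1 → 1 (borrow)
  0-1-1 → 0 (borrow)
  1-0-1 → 0
  1-1 → 0
  0-1 → 1 (borrow)
  1-1-1 → 1 (borrow)
  1-1-1 → 1 (borrow)
  1-1-1 → 1 (borrow)
  1-0-1 → 0
  0-1 → 1 (borrow)
  1-1-1 → 1 (borrow)
  1-0-1 → 0
  0-1 → 1 (borrow)
  1-0-1 → 0
  1-0 → 1
  0-1 → 1 (borrow)
  1-1-1 → 1 (borrow)
  1-1-1 → 1 (borrow)
  1-0-1 → 0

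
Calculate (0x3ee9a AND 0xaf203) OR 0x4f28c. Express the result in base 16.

0x3ee9a AND 0xaf203 = 0x2e202.
Then OR with 0x4f28c.

0x6f28e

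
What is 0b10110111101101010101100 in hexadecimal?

0x5BDAAC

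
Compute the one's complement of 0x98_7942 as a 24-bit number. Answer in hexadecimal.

Each hex digit d becomes f−d:
  9→6, 8→7, 7→8, 9→6, 4→b, 2→d

0x6786bd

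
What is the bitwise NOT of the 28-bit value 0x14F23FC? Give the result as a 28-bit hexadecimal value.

0xEB0DC03

Each hex digit d becomes F−d:
  1→E, 4→B, F→0, 2→D, 3→C, F→0, C→3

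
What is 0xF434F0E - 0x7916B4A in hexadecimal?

Subtract column by column in base 16:
  E-A → 4
  0-4 → C (borrow)
  F-B-1 → 3
  4-6 → E (borrow)
  3-1-1 → 1
  4-9 → B (borrow)
  F-7-1 → 7

0x7B1E3C4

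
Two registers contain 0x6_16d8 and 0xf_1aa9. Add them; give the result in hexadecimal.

0x153181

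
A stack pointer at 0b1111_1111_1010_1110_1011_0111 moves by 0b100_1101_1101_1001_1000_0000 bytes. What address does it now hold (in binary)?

Add column by column in base 2, right to left:
  1+0 = 1
  1+0 = 1
  1+0 = 1
  0+0 = 0
  1+0 = 1
  1+0 = 1
  0+0 = 0
  1+1 = 0 carry 1
  0+1+1 = 0 carry 1
  1+0+1 = 0 carry 1
  1+0+1 = 0 carry 1
  1+1+1 = 1 carry 1
  0+1+1 = 0 carry 1
  1+0+1 = 0 carry 1
  0+1+1 = 0 carry 1
  1+1+1 = 1 carry 1
  1+1+1 = 1 carry 1
  1+0+1 = 0 carry 1
  1+1+1 = 1 carry 1
  1+1+1 = 1 carry 1
  1+0+1 = 0 carry 1
  1+0+1 = 0 carry 1
  1+1+1 = 1 carry 1
  1+0+1 = 0 carry 1
  final carry 1

0b1010011011000100000110111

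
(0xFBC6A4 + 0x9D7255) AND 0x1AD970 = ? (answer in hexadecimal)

Add column by column in base 16, right to left:
  4+5 = 9
  A+5 = F
  6+2 = 8
  C+7 = 3 carry 1
  B+D+1 = 9 carry 1
  F+9+1 = 9 carry 1
  final carry 1
Sum = 0x19938F9; now AND with 0x1AD970:
  1&0=0, 9&1=1, 9&A=8, 3&D=1, 8&9=8, F&7=7, 9&0=0

0x181870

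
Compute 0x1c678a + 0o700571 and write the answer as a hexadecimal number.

0x1fe903

0o700571 = 0x38179 in hexadecimal.
Add column by column in base 16, right to left:
  a+9 = 3 carry 1
  8+7+1 = 0 carry 1
  7+1+1 = 9
  6+8 = e
  c+3 = f
  1+0 = 1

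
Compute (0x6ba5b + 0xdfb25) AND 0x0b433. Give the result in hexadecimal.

0xb400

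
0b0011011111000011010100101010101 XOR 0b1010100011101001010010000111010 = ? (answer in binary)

0b1001111100101010000110101101111

XOR bit by bit (1 where the bits differ):
  0011011111000011010100101010101
^ 1010100011101001010010000111010
= 1001111100101010000110101101111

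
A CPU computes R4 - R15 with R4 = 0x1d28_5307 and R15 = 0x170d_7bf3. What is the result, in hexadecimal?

Subtract column by column in base 16:
  7-3 → 4
  0-f → 1 (borrow)
  3-b-1 → 7 (borrow)
  5-7-1 → d (borrow)
  8-d-1 → a (borrow)
  2-0-1 → 1
  d-7 → 6
  1-1 → 0

0x61ad714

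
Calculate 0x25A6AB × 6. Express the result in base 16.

0xE1E802

Multiply each base-16 digit by 6, carrying:
  B×6 = 66 → write 2 carry 4
  A×6+4 = 64 → write 0 carry 4
  6×6+4 = 40 → write 8 carry 2
  A×6+2 = 62 → write E carry 3
  5×6+3 = 33 → write 1 carry 2
  2×6+2 = 14 → write E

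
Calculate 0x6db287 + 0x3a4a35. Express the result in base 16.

Add column by column in base 16, right to left:
  7+5 = c
  8+3 = b
  2+a = c
  b+4 = f
  d+a = 7 carry 1
  6+3+1 = a

0xa7fcbc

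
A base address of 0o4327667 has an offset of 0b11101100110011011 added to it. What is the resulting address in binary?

0b100111000100101010010

0o4327667 = 0b100011010111110110111 in binary.
Add column by column in base 2, right to left:
  1+1 = 0 carry 1
  1+1+1 = 1 carry 1
  1+0+1 = 0 carry 1
  0+1+1 = 0 carry 1
  1+1+1 = 1 carry 1
  1+0+1 = 0 carry 1
  0+0+1 = 1
  1+1 = 0 carry 1
  1+1+1 = 1 carry 1
  1+0+1 = 0 carry 1
  1+0+1 = 0 carry 1
  1+1+1 = 1 carry 1
  0+1+1 = 0 carry 1
  1+0+1 = 0 carry 1
  0+1+1 = 0 carry 1
  1+1+1 = 1 carry 1
  1+1+1 = 1 carry 1
  0+0+1 = 1
  0+0 = 0
  0+0 = 0
  1+0 = 1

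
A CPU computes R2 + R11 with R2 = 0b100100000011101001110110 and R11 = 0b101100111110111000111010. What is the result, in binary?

0b1010001000010100010110000

Add column by column in base 2, right to left:
  0+0 = 0
  1+1 = 0 carry 1
  1+0+1 = 0 carry 1
  0+1+1 = 0 carry 1
  1+1+1 = 1 carry 1
  1+1+1 = 1 carry 1
  1+0+1 = 0 carry 1
  0+0+1 = 1
  0+0 = 0
  1+1 = 0 carry 1
  0+1+1 = 0 carry 1
  1+1+1 = 1 carry 1
  1+0+1 = 0 carry 1
  1+1+1 = 1 carry 1
  0+1+1 = 0 carry 1
  0+1+1 = 0 carry 1
  0+1+1 = 0 carry 1
  0+1+1 = 0 carry 1
  0+0+1 = 1
  0+0 = 0
  1+1 = 0 carry 1
  0+1+1 = 0 carry 1
  0+0+1 = 1
  1+1 = 0 carry 1
  final carry 1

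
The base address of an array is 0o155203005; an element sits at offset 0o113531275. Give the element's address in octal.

0o270734302

Add column by column in base 8, right to left:
  5+5 = 2 carry 1
  0+7+1 = 0 carry 1
  0+2+1 = 3
  3+1 = 4
  0+3 = 3
  2+5 = 7
  5+3 = 0 carry 1
  5+1+1 = 7
  1+1 = 2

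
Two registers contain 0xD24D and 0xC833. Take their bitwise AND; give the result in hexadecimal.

0xC001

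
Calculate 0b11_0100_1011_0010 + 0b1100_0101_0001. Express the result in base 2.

0b100000100000011

Add column by column in base 2, right to left:
  0+1 = 1
  1+0 = 1
  0+0 = 0
  0+0 = 0
  1+1 = 0 carry 1
  1+0+1 = 0 carry 1
  0+1+1 = 0 carry 1
  1+0+1 = 0 carry 1
  0+0+1 = 1
  0+0 = 0
  1+1 = 0 carry 1
  0+1+1 = 0 carry 1
  1+0+1 = 0 carry 1
  1+0+1 = 0 carry 1
  final carry 1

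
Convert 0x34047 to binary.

Expand each hex digit to 4 bits: 3=0011 4=0100 0=0000 4=0100 7=0111.

0b110100000001000111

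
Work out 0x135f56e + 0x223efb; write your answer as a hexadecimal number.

Add column by column in base 16, right to left:
  e+b = 9 carry 1
  6+f+1 = 6 carry 1
  5+e+1 = 4 carry 1
  f+3+1 = 3 carry 1
  5+2+1 = 8
  3+2 = 5
  1+0 = 1

0x1583469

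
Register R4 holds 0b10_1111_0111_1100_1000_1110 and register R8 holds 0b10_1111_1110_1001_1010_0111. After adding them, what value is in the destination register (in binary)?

0b10111110110011000110101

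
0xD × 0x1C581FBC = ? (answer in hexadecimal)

0x170799C8C

Multiply each base-16 digit by 13, carrying:
  C×13 = 156 → write C carry 9
  B×13+9 = 152 → write 8 carry 9
  F×13+9 = 204 → write C carry 12
  1×13+12 = 25 → write 9 carry 1
  8×13+1 = 105 → write 9 carry 6
  5×13+6 = 71 → write 7 carry 4
  C×13+4 = 160 → write 0 carry 10
  1×13+10 = 23 → write 7 carry 1
  remaining carry: 1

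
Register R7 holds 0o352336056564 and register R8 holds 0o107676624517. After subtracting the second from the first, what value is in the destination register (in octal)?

0o242437232045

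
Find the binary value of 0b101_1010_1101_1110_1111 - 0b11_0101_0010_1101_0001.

Subtract column by column in base 2:
  1-1 → 0
  1-0 → 1
  1-0 → 1
  1-0 → 1
  0-1 → 1 (borrow)
  1-0-1 → 0
  1-1 → 0
  1-1 → 0
  1-0 → 1
  0-1 → 1 (borrow)
  1-0-1 → 0
  1-0 → 1
  0-1 → 1 (borrow)
  1-0-1 → 0
  0-1 → 1 (borrow)
  1-0-1 → 0
  1-1 → 0
  0-1 → 1 (borrow)
  1-0-1 → 0

0b100101101100011110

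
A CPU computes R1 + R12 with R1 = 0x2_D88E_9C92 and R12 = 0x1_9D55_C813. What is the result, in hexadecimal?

0x475E464A5

Add column by column in base 16, right to left:
  2+3 = 5
  9+1 = A
  C+8 = 4 carry 1
  9+C+1 = 6 carry 1
  E+5+1 = 4 carry 1
  8+5+1 = E
  8+D = 5 carry 1
  D+9+1 = 7 carry 1
  2+1+1 = 4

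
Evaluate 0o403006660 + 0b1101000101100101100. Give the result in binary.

0b100000100101001100011011100

0o403006660 = 0b100000011000000110110110000 in binary.
Add column by column in base 2, right to left:
  0+0 = 0
  0+0 = 0
  0+1 = 1
  0+1 = 1
  1+0 = 1
  1+1 = 0 carry 1
  0+0+1 = 1
  1+0 = 1
  1+1 = 0 carry 1
  0+1+1 = 0 carry 1
  1+0+1 = 0 carry 1
  1+1+1 = 1 carry 1
  0+0+1 = 1
  0+0 = 0
  0+0 = 0
  0+1 = 1
  0+0 = 0
  0+1 = 1
  1+1 = 0 carry 1
  1+0+1 = 0 carry 1
  0+0+1 = 1
  0+0 = 0
  0+0 = 0
  0+0 = 0
  0+0 = 0
  0+0 = 0
  1+0 = 1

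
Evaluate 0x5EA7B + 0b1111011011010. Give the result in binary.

0x5EA7B = 0b1011110101001111011 in binary.
Add column by column in base 2, right to left:
  1+0 = 1
  1+1 = 0 carry 1
  0+0+1 = 1
  1+1 = 0 carry 1
  1+1+1 = 1 carry 1
  1+0+1 = 0 carry 1
  1+1+1 = 1 carry 1
  0+1+1 = 0 carry 1
  0+0+1 = 1
  1+1 = 0 carry 1
  0+1+1 = 0 carry 1
  1+1+1 = 1 carry 1
  0+1+1 = 0 carry 1
  1+0+1 = 0 carry 1
  1+0+1 = 0 carry 1
  1+0+1 = 0 carry 1
  1+0+1 = 0 carry 1
  0+0+1 = 1
  1+0 = 1

0b1100000100101010101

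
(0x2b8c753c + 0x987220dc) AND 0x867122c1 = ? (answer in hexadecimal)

Add column by column in base 16, right to left:
  c+c = 8 carry 1
  3+d+1 = 1 carry 1
  5+0+1 = 6
  7+2 = 9
  c+2 = e
  8+7 = f
  b+8 = 3 carry 1
  2+9+1 = c
Sum = 0xc3fe9618; now AND with 0x867122c1:
  c&8=8, 3&6=2, f&7=7, e&1=0, 9&2=0, 6&2=2, 1&c=0, 8&1=0

0x82700200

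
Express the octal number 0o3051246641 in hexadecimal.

0x18A54DA1

Each octal digit is 3 bits: 3=011 0=000 5=101 1=001 2=010 4=100 6=110 6=110 4=100 1=001.
Group the bits into nibbles: 0001 1000 1010 0101 0100 1101 1010 0001 → 18A54DA1.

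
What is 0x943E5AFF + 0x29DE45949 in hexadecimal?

Add column by column in base 16, right to left:
  F+9 = 8 carry 1
  F+4+1 = 4 carry 1
  A+9+1 = 4 carry 1
  5+5+1 = B
  E+4 = 2 carry 1
  3+E+1 = 2 carry 1
  4+D+1 = 2 carry 1
  9+9+1 = 3 carry 1
  0+2+1 = 3

0x33222B448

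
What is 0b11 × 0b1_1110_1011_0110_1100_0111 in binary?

Multiply each base-2 digit by 3, carrying:
  1×3 = 3 → write 1 carry 1
  1×3+1 = 4 → write 0 carry 2
  1×3+2 = 5 → write 1 carry 2
  0×3+2 = 2 → write 0 carry 1
  0×3+1 = 1 → write 1
  0×3 = 0 → write 0
  1×3 = 3 → write 1 carry 1
  1×3+1 = 4 → write 0 carry 2
  0×3+2 = 2 → write 0 carry 1
  1×3+1 = 4 → write 0 carry 2
  1×3+2 = 5 → write 1 carry 2
  0×3+2 = 2 → write 0 carry 1
  1×3+1 = 4 → write 0 carry 2
  1×3+2 = 5 → write 1 carry 2
  0×3+2 = 2 → write 0 carry 1
  1×3+1 = 4 → write 0 carry 2
  0×3+2 = 2 → write 0 carry 1
  1×3+1 = 4 → write 0 carry 2
  1×3+2 = 5 → write 1 carry 2
  1×3+2 = 5 → write 1 carry 2
  1×3+2 = 5 → write 1 carry 2
  remaining carry: 10

0b10111000010010001010101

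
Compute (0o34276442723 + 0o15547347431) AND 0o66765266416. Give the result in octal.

Add column by column in base 8, right to left:
  3+1 = 4
  2+3 = 5
  7+4 = 3 carry 1
  2+7+1 = 2 carry 1
  4+4+1 = 1 carry 1
  4+3+1 = 0 carry 1
  6+7+1 = 6 carry 1
  7+4+1 = 4 carry 1
  2+5+1 = 0 carry 1
  4+5+1 = 2 carry 1
  3+1+1 = 5
Sum = 0o52046012354; now AND with 0o66765266416:
  5&6=4, 2&6=2, 0&7=0, 4&6=4, 6&5=4, 0&2=0, 1&6=0, 2&6=2, 3&4=0, 5&1=1, 4&6=4

0o42044002014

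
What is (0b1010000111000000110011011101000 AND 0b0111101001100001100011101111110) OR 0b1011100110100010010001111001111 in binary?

0b1010000111000000110011011101000 AND 0b0111101001100001100011101111110 = 0b0010000001000000100011001101000.
Then OR with 0b1011100110100010010001111001111.

0b1011100111100010110011111101111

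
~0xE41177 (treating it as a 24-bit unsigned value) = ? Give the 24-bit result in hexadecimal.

Each hex digit d becomes F−d:
  E→1, 4→B, 1→E, 1→E, 7→8, 7→8

0x1BEE88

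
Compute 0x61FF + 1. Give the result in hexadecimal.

0x6200

The trailing 2 digits are F (max in base 16), so adding 1 cascades: they roll to 0 and the next digit up increments.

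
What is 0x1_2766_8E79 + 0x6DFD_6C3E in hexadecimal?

Add column by column in base 16, right to left:
  9+E = 7 carry 1
  7+3+1 = B
  E+C = A carry 1
  8+6+1 = F
  6+D = 3 carry 1
  6+F+1 = 6 carry 1
  7+D+1 = 5 carry 1
  2+6+1 = 9
  1+0 = 1

0x19563FAB7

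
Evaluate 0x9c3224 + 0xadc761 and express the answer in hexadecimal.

0x149f985

Add column by column in base 16, right to left:
  4+1 = 5
  2+6 = 8
  2+7 = 9
  3+c = f
  c+d = 9 carry 1
  9+a+1 = 4 carry 1
  final carry 1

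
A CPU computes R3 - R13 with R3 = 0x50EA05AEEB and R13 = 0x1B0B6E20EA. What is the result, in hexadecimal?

Subtract column by column in base 16:
  B-A → 1
  E-E → 0
  E-0 → E
  A-2 → 8
  5-E → 7 (borrow)
  0-6-1 → 9 (borrow)
  A-B-1 → E (borrow)
  E-0-1 → D
  0-B → 5 (borrow)
  5-1-1 → 3

0x35DE978E01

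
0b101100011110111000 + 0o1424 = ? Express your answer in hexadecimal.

0x2CACC

0b101100011110111000 = 0x2C7B8 in hexadecimal.
0o1424 = 0x314 in hexadecimal.
Add column by column in base 16, right to left:
  8+4 = C
  B+1 = C
  7+3 = A
  C+0 = C
  2+0 = 2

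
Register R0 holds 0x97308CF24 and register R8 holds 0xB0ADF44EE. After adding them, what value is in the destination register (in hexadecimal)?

Add column by column in base 16, right to left:
  4+E = 2 carry 1
  2+E+1 = 1 carry 1
  F+4+1 = 4 carry 1
  C+4+1 = 1 carry 1
  8+F+1 = 8 carry 1
  0+D+1 = E
  3+A = D
  7+0 = 7
  9+B = 4 carry 1
  final carry 1

0x147DE81412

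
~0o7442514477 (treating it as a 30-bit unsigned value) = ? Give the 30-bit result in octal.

0o0335263300

Each oct digit d becomes 7−d:
  7→0, 4→3, 4→3, 2→5, 5→2, 1→6, 4→3, 4→3, 7→0, 7→0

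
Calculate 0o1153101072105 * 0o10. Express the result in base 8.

0o11531010721050

Multiply each base-8 digit by 8, carrying:
  5×8 = 40 → write 0 carry 5
  0×8+5 = 5 → write 5
  1×8 = 8 → write 0 carry 1
  2×8+1 = 17 → write 1 carry 2
  7×8+2 = 58 → write 2 carry 7
  0×8+7 = 7 → write 7
  1×8 = 8 → write 0 carry 1
  0×8+1 = 1 → write 1
  1×8 = 8 → write 0 carry 1
  3×8+1 = 25 → write 1 carry 3
  5×8+3 = 43 → write 3 carry 5
  1×8+5 = 13 → write 5 carry 1
  1×8+1 = 9 → write 1 carry 1
  remaining carry: 1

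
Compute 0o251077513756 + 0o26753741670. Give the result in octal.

Add column by column in base 8, right to left:
  6+0 = 6
  5+7 = 4 carry 1
  7+6+1 = 6 carry 1
  3+1+1 = 5
  1+4 = 5
  5+7 = 4 carry 1
  7+3+1 = 3 carry 1
  7+5+1 = 5 carry 1
  0+7+1 = 0 carry 1
  1+6+1 = 0 carry 1
  5+2+1 = 0 carry 1
  2+0+1 = 3

0o300053455646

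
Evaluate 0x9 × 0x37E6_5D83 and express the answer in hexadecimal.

Multiply each base-16 digit by 9, carrying:
  3×9 = 27 → write B carry 1
  8×9+1 = 73 → write 9 carry 4
  D×9+4 = 121 → write 9 carry 7
  5×9+7 = 52 → write 4 carry 3
  6×9+3 = 57 → write 9 carry 3
  E×9+3 = 129 → write 1 carry 8
  7×9+8 = 71 → write 7 carry 4
  3×9+4 = 31 → write F carry 1
  remaining carry: 1

0x1F719499B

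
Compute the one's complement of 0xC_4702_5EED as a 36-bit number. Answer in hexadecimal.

0x3B8FDA112

Each hex digit d becomes F−d:
  C→3, 4→B, 7→8, 0→F, 2→D, 5→A, E→1, E→1, D→2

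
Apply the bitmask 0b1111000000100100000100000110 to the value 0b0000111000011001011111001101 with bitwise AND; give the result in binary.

0b0000000000000000000100000100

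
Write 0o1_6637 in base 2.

0b1110110011111

Each octal digit is 3 bits: 1=001 6=110 6=110 3=011 7=111.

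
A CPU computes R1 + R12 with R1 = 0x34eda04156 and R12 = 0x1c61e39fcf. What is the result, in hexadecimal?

0x514f83e125

Add column by column in base 16, right to left:
  6+f = 5 carry 1
  5+c+1 = 2 carry 1
  1+f+1 = 1 carry 1
  4+9+1 = e
  0+3 = 3
  a+e = 8 carry 1
  d+1+1 = f
  e+6 = 4 carry 1
  4+c+1 = 1 carry 1
  3+1+1 = 5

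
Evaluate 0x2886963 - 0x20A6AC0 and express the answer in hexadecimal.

0x7DFEA3

Subtract column by column in base 16:
  3-0 → 3
  6-C → A (borrow)
  9-A-1 → E (borrow)
  6-6-1 → F (borrow)
  8-A-1 → D (borrow)
  8-0-1 → 7
  2-2 → 0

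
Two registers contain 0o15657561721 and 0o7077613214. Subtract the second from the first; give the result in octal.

Subtract column by column in base 8:
  1-4 → 5 (borrow)
  2-1-1 → 0
  7-2 → 5
  1-3 → 6 (borrow)
  6-1-1 → 4
  5-6 → 7 (borrow)
  7-7-1 → 7 (borrow)
  5-7-1 → 5 (borrow)
  6-0-1 → 5
  5-7 → 6 (borrow)
  1-0-1 → 0

0o6557746505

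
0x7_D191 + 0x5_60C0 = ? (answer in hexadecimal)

0xD3251

Add column by column in base 16, right to left:
  1+0 = 1
  9+C = 5 carry 1
  1+0+1 = 2
  D+6 = 3 carry 1
  7+5+1 = D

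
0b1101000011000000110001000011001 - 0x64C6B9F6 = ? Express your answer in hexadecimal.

0b1101000011000000110001000011001 = 0x68606219 in hexadecimal.
Subtract column by column in base 16:
  9-6 → 3
  1-F → 2 (borrow)
  2-9-1 → 8 (borrow)
  6-B-1 → A (borrow)
  0-6-1 → 9 (borrow)
  6-C-1 → 9 (borrow)
  8-4-1 → 3
  6-6 → 0

0x399A823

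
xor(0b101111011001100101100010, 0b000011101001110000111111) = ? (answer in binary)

0b101100110000010101011101

XOR bit by bit (1 where the bits differ):
  101111011001100101100010
^ 000011101001110000111111
= 101100110000010101011101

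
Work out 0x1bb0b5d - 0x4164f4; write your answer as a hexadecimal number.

Subtract column by column in base 16:
  d-4 → 9
  5-f → 6 (borrow)
  b-4-1 → 6
  0-6 → a (borrow)
  b-1-1 → 9
  b-4 → 7
  1-0 → 1

0x179a669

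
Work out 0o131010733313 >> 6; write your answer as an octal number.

Shifting right by 6 bits = 2 oct digits: drop the last 2.

0o1310107333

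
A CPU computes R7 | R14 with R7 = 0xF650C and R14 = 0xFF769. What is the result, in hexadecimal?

OR each hex digit independently (no carries):
  F|F=F, 6|F=F, 5|7=7, 0|6=6, C|9=D

0xFF76D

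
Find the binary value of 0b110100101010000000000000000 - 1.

The trailing 16 digits are 0, so subtracting 1 borrows through: they become 1 and the next digit up decrements.

0b110100101001111111111111111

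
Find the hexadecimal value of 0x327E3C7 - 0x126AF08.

0x20134BF

Subtract column by column in base 16:
  7-8 → F (borrow)
  C-0-1 → B
  3-F → 4 (borrow)
  E-A-1 → 3
  7-6 → 1
  2-2 → 0
  3-1 → 2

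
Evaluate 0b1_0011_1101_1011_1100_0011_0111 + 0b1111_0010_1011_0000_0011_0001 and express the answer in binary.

Add column by column in base 2, right to left:
  1+1 = 0 carry 1
  1+0+1 = 0 carry 1
  1+0+1 = 0 carry 1
  0+0+1 = 1
  1+1 = 0 carry 1
  1+1+1 = 1 carry 1
  0+0+1 = 1
  0+0 = 0
  0+0 = 0
  0+0 = 0
  1+0 = 1
  1+0 = 1
  1+1 = 0 carry 1
  1+1+1 = 1 carry 1
  0+0+1 = 1
  1+1 = 0 carry 1
  1+0+1 = 0 carry 1
  0+1+1 = 0 carry 1
  1+0+1 = 0 carry 1
  1+0+1 = 0 carry 1
  1+1+1 = 1 carry 1
  1+1+1 = 1 carry 1
  0+1+1 = 0 carry 1
  0+1+1 = 0 carry 1
  1+0+1 = 0 carry 1
  final carry 1

0b10001100000110110001101000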